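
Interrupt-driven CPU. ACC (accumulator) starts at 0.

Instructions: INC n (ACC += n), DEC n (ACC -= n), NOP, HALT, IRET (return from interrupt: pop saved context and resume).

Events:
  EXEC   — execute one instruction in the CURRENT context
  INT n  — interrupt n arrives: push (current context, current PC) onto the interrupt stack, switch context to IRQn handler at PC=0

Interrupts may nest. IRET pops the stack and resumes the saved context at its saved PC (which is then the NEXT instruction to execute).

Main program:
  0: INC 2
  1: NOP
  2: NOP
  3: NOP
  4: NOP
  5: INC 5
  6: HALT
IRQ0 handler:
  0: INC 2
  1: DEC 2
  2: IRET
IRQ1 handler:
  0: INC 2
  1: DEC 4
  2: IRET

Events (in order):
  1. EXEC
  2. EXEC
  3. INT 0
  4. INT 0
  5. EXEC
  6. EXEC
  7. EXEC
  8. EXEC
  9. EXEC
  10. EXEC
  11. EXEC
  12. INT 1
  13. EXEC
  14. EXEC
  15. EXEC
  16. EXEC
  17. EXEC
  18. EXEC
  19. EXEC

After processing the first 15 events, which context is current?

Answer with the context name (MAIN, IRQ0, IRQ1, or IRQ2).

Event 1 (EXEC): [MAIN] PC=0: INC 2 -> ACC=2
Event 2 (EXEC): [MAIN] PC=1: NOP
Event 3 (INT 0): INT 0 arrives: push (MAIN, PC=2), enter IRQ0 at PC=0 (depth now 1)
Event 4 (INT 0): INT 0 arrives: push (IRQ0, PC=0), enter IRQ0 at PC=0 (depth now 2)
Event 5 (EXEC): [IRQ0] PC=0: INC 2 -> ACC=4
Event 6 (EXEC): [IRQ0] PC=1: DEC 2 -> ACC=2
Event 7 (EXEC): [IRQ0] PC=2: IRET -> resume IRQ0 at PC=0 (depth now 1)
Event 8 (EXEC): [IRQ0] PC=0: INC 2 -> ACC=4
Event 9 (EXEC): [IRQ0] PC=1: DEC 2 -> ACC=2
Event 10 (EXEC): [IRQ0] PC=2: IRET -> resume MAIN at PC=2 (depth now 0)
Event 11 (EXEC): [MAIN] PC=2: NOP
Event 12 (INT 1): INT 1 arrives: push (MAIN, PC=3), enter IRQ1 at PC=0 (depth now 1)
Event 13 (EXEC): [IRQ1] PC=0: INC 2 -> ACC=4
Event 14 (EXEC): [IRQ1] PC=1: DEC 4 -> ACC=0
Event 15 (EXEC): [IRQ1] PC=2: IRET -> resume MAIN at PC=3 (depth now 0)

Answer: MAIN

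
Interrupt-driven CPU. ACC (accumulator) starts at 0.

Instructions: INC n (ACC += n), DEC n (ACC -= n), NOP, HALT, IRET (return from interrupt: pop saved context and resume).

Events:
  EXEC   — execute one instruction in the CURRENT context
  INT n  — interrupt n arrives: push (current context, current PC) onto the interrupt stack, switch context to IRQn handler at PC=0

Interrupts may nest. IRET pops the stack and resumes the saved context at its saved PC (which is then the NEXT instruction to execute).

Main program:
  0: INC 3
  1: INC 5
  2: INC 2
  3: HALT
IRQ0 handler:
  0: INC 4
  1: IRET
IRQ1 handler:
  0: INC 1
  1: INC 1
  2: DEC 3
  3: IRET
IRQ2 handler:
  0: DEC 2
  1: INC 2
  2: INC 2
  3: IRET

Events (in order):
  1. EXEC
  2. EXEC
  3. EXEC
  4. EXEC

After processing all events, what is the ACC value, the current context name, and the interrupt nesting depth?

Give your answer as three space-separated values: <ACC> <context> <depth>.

Answer: 10 MAIN 0

Derivation:
Event 1 (EXEC): [MAIN] PC=0: INC 3 -> ACC=3
Event 2 (EXEC): [MAIN] PC=1: INC 5 -> ACC=8
Event 3 (EXEC): [MAIN] PC=2: INC 2 -> ACC=10
Event 4 (EXEC): [MAIN] PC=3: HALT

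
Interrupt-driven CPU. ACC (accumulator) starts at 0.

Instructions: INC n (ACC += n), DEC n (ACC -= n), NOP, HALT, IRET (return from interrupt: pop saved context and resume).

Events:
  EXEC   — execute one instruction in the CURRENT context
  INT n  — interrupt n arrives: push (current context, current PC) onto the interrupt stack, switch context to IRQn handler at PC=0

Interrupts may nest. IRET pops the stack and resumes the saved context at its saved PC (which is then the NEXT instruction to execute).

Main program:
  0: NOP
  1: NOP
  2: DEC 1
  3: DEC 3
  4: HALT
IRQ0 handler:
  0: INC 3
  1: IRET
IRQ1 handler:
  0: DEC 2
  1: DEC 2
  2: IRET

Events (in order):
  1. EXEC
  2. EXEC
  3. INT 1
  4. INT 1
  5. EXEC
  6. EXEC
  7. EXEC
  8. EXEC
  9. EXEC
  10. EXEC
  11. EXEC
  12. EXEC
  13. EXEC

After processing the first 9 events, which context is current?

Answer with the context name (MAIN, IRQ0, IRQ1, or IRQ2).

Answer: IRQ1

Derivation:
Event 1 (EXEC): [MAIN] PC=0: NOP
Event 2 (EXEC): [MAIN] PC=1: NOP
Event 3 (INT 1): INT 1 arrives: push (MAIN, PC=2), enter IRQ1 at PC=0 (depth now 1)
Event 4 (INT 1): INT 1 arrives: push (IRQ1, PC=0), enter IRQ1 at PC=0 (depth now 2)
Event 5 (EXEC): [IRQ1] PC=0: DEC 2 -> ACC=-2
Event 6 (EXEC): [IRQ1] PC=1: DEC 2 -> ACC=-4
Event 7 (EXEC): [IRQ1] PC=2: IRET -> resume IRQ1 at PC=0 (depth now 1)
Event 8 (EXEC): [IRQ1] PC=0: DEC 2 -> ACC=-6
Event 9 (EXEC): [IRQ1] PC=1: DEC 2 -> ACC=-8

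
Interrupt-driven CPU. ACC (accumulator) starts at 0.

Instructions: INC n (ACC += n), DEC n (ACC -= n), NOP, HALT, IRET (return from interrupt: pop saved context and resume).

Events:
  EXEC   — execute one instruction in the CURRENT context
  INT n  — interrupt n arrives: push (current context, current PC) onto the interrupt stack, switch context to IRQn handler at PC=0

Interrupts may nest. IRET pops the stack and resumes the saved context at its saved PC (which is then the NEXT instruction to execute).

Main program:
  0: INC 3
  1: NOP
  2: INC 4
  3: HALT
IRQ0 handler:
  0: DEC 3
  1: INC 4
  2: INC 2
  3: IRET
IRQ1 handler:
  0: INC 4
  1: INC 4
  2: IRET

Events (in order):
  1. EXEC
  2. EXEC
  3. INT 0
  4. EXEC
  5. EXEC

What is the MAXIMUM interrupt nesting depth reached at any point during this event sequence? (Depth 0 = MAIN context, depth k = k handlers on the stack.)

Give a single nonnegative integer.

Event 1 (EXEC): [MAIN] PC=0: INC 3 -> ACC=3 [depth=0]
Event 2 (EXEC): [MAIN] PC=1: NOP [depth=0]
Event 3 (INT 0): INT 0 arrives: push (MAIN, PC=2), enter IRQ0 at PC=0 (depth now 1) [depth=1]
Event 4 (EXEC): [IRQ0] PC=0: DEC 3 -> ACC=0 [depth=1]
Event 5 (EXEC): [IRQ0] PC=1: INC 4 -> ACC=4 [depth=1]
Max depth observed: 1

Answer: 1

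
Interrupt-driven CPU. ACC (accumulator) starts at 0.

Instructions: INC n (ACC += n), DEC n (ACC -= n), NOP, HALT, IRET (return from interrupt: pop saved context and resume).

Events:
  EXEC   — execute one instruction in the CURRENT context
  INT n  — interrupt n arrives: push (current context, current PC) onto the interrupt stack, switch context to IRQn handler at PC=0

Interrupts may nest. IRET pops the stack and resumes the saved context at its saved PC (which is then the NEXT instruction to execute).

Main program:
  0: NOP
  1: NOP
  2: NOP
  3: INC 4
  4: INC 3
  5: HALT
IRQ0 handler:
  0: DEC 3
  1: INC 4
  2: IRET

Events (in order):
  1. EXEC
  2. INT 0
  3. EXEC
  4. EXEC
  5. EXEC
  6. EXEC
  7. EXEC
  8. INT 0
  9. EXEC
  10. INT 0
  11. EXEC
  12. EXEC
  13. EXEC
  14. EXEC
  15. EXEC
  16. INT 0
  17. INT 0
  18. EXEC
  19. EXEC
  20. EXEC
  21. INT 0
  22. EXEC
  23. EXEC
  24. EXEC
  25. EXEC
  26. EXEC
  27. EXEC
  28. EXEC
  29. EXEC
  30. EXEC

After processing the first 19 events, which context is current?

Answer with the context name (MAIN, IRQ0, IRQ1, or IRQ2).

Answer: IRQ0

Derivation:
Event 1 (EXEC): [MAIN] PC=0: NOP
Event 2 (INT 0): INT 0 arrives: push (MAIN, PC=1), enter IRQ0 at PC=0 (depth now 1)
Event 3 (EXEC): [IRQ0] PC=0: DEC 3 -> ACC=-3
Event 4 (EXEC): [IRQ0] PC=1: INC 4 -> ACC=1
Event 5 (EXEC): [IRQ0] PC=2: IRET -> resume MAIN at PC=1 (depth now 0)
Event 6 (EXEC): [MAIN] PC=1: NOP
Event 7 (EXEC): [MAIN] PC=2: NOP
Event 8 (INT 0): INT 0 arrives: push (MAIN, PC=3), enter IRQ0 at PC=0 (depth now 1)
Event 9 (EXEC): [IRQ0] PC=0: DEC 3 -> ACC=-2
Event 10 (INT 0): INT 0 arrives: push (IRQ0, PC=1), enter IRQ0 at PC=0 (depth now 2)
Event 11 (EXEC): [IRQ0] PC=0: DEC 3 -> ACC=-5
Event 12 (EXEC): [IRQ0] PC=1: INC 4 -> ACC=-1
Event 13 (EXEC): [IRQ0] PC=2: IRET -> resume IRQ0 at PC=1 (depth now 1)
Event 14 (EXEC): [IRQ0] PC=1: INC 4 -> ACC=3
Event 15 (EXEC): [IRQ0] PC=2: IRET -> resume MAIN at PC=3 (depth now 0)
Event 16 (INT 0): INT 0 arrives: push (MAIN, PC=3), enter IRQ0 at PC=0 (depth now 1)
Event 17 (INT 0): INT 0 arrives: push (IRQ0, PC=0), enter IRQ0 at PC=0 (depth now 2)
Event 18 (EXEC): [IRQ0] PC=0: DEC 3 -> ACC=0
Event 19 (EXEC): [IRQ0] PC=1: INC 4 -> ACC=4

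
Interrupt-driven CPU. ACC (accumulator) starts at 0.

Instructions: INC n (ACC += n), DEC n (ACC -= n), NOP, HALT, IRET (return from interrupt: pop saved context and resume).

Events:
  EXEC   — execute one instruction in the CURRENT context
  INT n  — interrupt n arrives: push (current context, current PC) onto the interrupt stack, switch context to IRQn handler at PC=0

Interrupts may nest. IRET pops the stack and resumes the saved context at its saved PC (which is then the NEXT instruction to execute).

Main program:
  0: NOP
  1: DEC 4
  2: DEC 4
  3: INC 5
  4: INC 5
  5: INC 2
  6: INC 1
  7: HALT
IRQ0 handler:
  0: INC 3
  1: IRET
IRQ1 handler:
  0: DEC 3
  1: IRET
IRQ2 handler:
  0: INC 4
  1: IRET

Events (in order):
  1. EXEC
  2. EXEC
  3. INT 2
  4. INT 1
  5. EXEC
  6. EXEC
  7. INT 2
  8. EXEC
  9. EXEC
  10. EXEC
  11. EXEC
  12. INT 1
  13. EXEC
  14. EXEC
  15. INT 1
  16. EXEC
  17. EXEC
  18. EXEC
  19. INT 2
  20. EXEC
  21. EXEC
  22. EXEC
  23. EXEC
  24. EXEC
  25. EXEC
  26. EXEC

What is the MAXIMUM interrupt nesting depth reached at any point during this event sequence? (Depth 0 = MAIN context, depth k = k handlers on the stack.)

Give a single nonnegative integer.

Answer: 2

Derivation:
Event 1 (EXEC): [MAIN] PC=0: NOP [depth=0]
Event 2 (EXEC): [MAIN] PC=1: DEC 4 -> ACC=-4 [depth=0]
Event 3 (INT 2): INT 2 arrives: push (MAIN, PC=2), enter IRQ2 at PC=0 (depth now 1) [depth=1]
Event 4 (INT 1): INT 1 arrives: push (IRQ2, PC=0), enter IRQ1 at PC=0 (depth now 2) [depth=2]
Event 5 (EXEC): [IRQ1] PC=0: DEC 3 -> ACC=-7 [depth=2]
Event 6 (EXEC): [IRQ1] PC=1: IRET -> resume IRQ2 at PC=0 (depth now 1) [depth=1]
Event 7 (INT 2): INT 2 arrives: push (IRQ2, PC=0), enter IRQ2 at PC=0 (depth now 2) [depth=2]
Event 8 (EXEC): [IRQ2] PC=0: INC 4 -> ACC=-3 [depth=2]
Event 9 (EXEC): [IRQ2] PC=1: IRET -> resume IRQ2 at PC=0 (depth now 1) [depth=1]
Event 10 (EXEC): [IRQ2] PC=0: INC 4 -> ACC=1 [depth=1]
Event 11 (EXEC): [IRQ2] PC=1: IRET -> resume MAIN at PC=2 (depth now 0) [depth=0]
Event 12 (INT 1): INT 1 arrives: push (MAIN, PC=2), enter IRQ1 at PC=0 (depth now 1) [depth=1]
Event 13 (EXEC): [IRQ1] PC=0: DEC 3 -> ACC=-2 [depth=1]
Event 14 (EXEC): [IRQ1] PC=1: IRET -> resume MAIN at PC=2 (depth now 0) [depth=0]
Event 15 (INT 1): INT 1 arrives: push (MAIN, PC=2), enter IRQ1 at PC=0 (depth now 1) [depth=1]
Event 16 (EXEC): [IRQ1] PC=0: DEC 3 -> ACC=-5 [depth=1]
Event 17 (EXEC): [IRQ1] PC=1: IRET -> resume MAIN at PC=2 (depth now 0) [depth=0]
Event 18 (EXEC): [MAIN] PC=2: DEC 4 -> ACC=-9 [depth=0]
Event 19 (INT 2): INT 2 arrives: push (MAIN, PC=3), enter IRQ2 at PC=0 (depth now 1) [depth=1]
Event 20 (EXEC): [IRQ2] PC=0: INC 4 -> ACC=-5 [depth=1]
Event 21 (EXEC): [IRQ2] PC=1: IRET -> resume MAIN at PC=3 (depth now 0) [depth=0]
Event 22 (EXEC): [MAIN] PC=3: INC 5 -> ACC=0 [depth=0]
Event 23 (EXEC): [MAIN] PC=4: INC 5 -> ACC=5 [depth=0]
Event 24 (EXEC): [MAIN] PC=5: INC 2 -> ACC=7 [depth=0]
Event 25 (EXEC): [MAIN] PC=6: INC 1 -> ACC=8 [depth=0]
Event 26 (EXEC): [MAIN] PC=7: HALT [depth=0]
Max depth observed: 2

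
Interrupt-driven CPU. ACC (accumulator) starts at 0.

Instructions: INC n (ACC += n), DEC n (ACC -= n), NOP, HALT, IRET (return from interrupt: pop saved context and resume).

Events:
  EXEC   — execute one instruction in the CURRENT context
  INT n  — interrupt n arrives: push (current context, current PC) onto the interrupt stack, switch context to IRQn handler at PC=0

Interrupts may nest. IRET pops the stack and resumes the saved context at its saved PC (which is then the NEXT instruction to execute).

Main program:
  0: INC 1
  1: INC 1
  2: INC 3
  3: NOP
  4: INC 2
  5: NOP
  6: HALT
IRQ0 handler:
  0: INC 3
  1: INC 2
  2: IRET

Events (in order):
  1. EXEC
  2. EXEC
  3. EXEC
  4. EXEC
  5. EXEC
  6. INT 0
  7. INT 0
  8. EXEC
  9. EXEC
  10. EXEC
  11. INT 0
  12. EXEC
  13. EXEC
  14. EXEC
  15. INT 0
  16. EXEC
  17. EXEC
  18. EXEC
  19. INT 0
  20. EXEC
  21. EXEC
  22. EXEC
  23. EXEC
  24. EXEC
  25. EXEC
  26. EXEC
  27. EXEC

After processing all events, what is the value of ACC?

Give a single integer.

Answer: 32

Derivation:
Event 1 (EXEC): [MAIN] PC=0: INC 1 -> ACC=1
Event 2 (EXEC): [MAIN] PC=1: INC 1 -> ACC=2
Event 3 (EXEC): [MAIN] PC=2: INC 3 -> ACC=5
Event 4 (EXEC): [MAIN] PC=3: NOP
Event 5 (EXEC): [MAIN] PC=4: INC 2 -> ACC=7
Event 6 (INT 0): INT 0 arrives: push (MAIN, PC=5), enter IRQ0 at PC=0 (depth now 1)
Event 7 (INT 0): INT 0 arrives: push (IRQ0, PC=0), enter IRQ0 at PC=0 (depth now 2)
Event 8 (EXEC): [IRQ0] PC=0: INC 3 -> ACC=10
Event 9 (EXEC): [IRQ0] PC=1: INC 2 -> ACC=12
Event 10 (EXEC): [IRQ0] PC=2: IRET -> resume IRQ0 at PC=0 (depth now 1)
Event 11 (INT 0): INT 0 arrives: push (IRQ0, PC=0), enter IRQ0 at PC=0 (depth now 2)
Event 12 (EXEC): [IRQ0] PC=0: INC 3 -> ACC=15
Event 13 (EXEC): [IRQ0] PC=1: INC 2 -> ACC=17
Event 14 (EXEC): [IRQ0] PC=2: IRET -> resume IRQ0 at PC=0 (depth now 1)
Event 15 (INT 0): INT 0 arrives: push (IRQ0, PC=0), enter IRQ0 at PC=0 (depth now 2)
Event 16 (EXEC): [IRQ0] PC=0: INC 3 -> ACC=20
Event 17 (EXEC): [IRQ0] PC=1: INC 2 -> ACC=22
Event 18 (EXEC): [IRQ0] PC=2: IRET -> resume IRQ0 at PC=0 (depth now 1)
Event 19 (INT 0): INT 0 arrives: push (IRQ0, PC=0), enter IRQ0 at PC=0 (depth now 2)
Event 20 (EXEC): [IRQ0] PC=0: INC 3 -> ACC=25
Event 21 (EXEC): [IRQ0] PC=1: INC 2 -> ACC=27
Event 22 (EXEC): [IRQ0] PC=2: IRET -> resume IRQ0 at PC=0 (depth now 1)
Event 23 (EXEC): [IRQ0] PC=0: INC 3 -> ACC=30
Event 24 (EXEC): [IRQ0] PC=1: INC 2 -> ACC=32
Event 25 (EXEC): [IRQ0] PC=2: IRET -> resume MAIN at PC=5 (depth now 0)
Event 26 (EXEC): [MAIN] PC=5: NOP
Event 27 (EXEC): [MAIN] PC=6: HALT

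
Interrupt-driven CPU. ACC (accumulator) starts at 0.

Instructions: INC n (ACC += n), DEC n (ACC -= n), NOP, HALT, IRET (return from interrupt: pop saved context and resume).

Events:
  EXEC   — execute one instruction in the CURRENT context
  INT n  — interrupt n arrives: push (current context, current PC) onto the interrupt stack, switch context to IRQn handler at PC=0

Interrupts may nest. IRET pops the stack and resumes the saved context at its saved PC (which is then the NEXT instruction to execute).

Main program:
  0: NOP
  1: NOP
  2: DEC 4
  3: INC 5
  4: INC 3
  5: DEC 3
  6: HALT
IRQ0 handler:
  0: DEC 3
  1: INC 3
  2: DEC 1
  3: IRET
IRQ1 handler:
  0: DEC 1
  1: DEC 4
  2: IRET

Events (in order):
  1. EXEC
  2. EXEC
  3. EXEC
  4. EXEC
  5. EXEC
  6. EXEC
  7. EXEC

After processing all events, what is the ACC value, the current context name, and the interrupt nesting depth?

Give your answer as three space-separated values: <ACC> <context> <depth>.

Answer: 1 MAIN 0

Derivation:
Event 1 (EXEC): [MAIN] PC=0: NOP
Event 2 (EXEC): [MAIN] PC=1: NOP
Event 3 (EXEC): [MAIN] PC=2: DEC 4 -> ACC=-4
Event 4 (EXEC): [MAIN] PC=3: INC 5 -> ACC=1
Event 5 (EXEC): [MAIN] PC=4: INC 3 -> ACC=4
Event 6 (EXEC): [MAIN] PC=5: DEC 3 -> ACC=1
Event 7 (EXEC): [MAIN] PC=6: HALT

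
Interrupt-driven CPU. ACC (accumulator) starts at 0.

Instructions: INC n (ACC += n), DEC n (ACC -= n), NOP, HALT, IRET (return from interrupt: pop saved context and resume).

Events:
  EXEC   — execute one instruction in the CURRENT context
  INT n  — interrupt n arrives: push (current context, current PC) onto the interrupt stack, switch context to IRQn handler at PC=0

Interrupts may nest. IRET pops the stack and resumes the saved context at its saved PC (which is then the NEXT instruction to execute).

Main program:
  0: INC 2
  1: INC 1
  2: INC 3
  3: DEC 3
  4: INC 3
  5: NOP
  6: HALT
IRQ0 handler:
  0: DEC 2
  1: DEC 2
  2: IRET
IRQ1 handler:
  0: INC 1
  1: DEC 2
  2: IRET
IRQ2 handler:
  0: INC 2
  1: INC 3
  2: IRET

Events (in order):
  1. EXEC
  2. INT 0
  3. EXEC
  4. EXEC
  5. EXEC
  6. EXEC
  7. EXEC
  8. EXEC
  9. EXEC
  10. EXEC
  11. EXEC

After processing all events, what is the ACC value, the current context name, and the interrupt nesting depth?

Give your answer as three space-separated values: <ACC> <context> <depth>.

Event 1 (EXEC): [MAIN] PC=0: INC 2 -> ACC=2
Event 2 (INT 0): INT 0 arrives: push (MAIN, PC=1), enter IRQ0 at PC=0 (depth now 1)
Event 3 (EXEC): [IRQ0] PC=0: DEC 2 -> ACC=0
Event 4 (EXEC): [IRQ0] PC=1: DEC 2 -> ACC=-2
Event 5 (EXEC): [IRQ0] PC=2: IRET -> resume MAIN at PC=1 (depth now 0)
Event 6 (EXEC): [MAIN] PC=1: INC 1 -> ACC=-1
Event 7 (EXEC): [MAIN] PC=2: INC 3 -> ACC=2
Event 8 (EXEC): [MAIN] PC=3: DEC 3 -> ACC=-1
Event 9 (EXEC): [MAIN] PC=4: INC 3 -> ACC=2
Event 10 (EXEC): [MAIN] PC=5: NOP
Event 11 (EXEC): [MAIN] PC=6: HALT

Answer: 2 MAIN 0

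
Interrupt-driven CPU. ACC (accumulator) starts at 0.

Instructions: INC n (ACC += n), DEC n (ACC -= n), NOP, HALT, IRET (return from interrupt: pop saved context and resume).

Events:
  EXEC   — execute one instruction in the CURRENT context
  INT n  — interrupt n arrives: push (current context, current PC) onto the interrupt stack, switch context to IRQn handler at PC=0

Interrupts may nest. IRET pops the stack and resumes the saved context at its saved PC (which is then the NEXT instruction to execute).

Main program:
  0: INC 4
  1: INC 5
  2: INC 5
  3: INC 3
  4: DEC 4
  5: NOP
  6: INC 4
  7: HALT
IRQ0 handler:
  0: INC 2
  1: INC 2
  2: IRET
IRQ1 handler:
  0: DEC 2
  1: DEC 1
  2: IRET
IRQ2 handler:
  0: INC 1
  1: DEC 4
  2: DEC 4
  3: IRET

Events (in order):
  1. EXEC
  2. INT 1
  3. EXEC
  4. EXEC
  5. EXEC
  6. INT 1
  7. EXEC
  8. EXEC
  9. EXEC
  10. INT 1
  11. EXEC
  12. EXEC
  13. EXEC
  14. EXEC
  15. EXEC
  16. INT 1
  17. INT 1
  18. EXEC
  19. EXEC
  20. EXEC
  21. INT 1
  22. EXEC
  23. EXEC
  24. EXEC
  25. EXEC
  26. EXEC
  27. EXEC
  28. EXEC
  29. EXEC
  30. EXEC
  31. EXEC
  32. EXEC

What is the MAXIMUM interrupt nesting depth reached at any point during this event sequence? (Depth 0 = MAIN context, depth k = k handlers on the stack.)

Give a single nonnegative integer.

Event 1 (EXEC): [MAIN] PC=0: INC 4 -> ACC=4 [depth=0]
Event 2 (INT 1): INT 1 arrives: push (MAIN, PC=1), enter IRQ1 at PC=0 (depth now 1) [depth=1]
Event 3 (EXEC): [IRQ1] PC=0: DEC 2 -> ACC=2 [depth=1]
Event 4 (EXEC): [IRQ1] PC=1: DEC 1 -> ACC=1 [depth=1]
Event 5 (EXEC): [IRQ1] PC=2: IRET -> resume MAIN at PC=1 (depth now 0) [depth=0]
Event 6 (INT 1): INT 1 arrives: push (MAIN, PC=1), enter IRQ1 at PC=0 (depth now 1) [depth=1]
Event 7 (EXEC): [IRQ1] PC=0: DEC 2 -> ACC=-1 [depth=1]
Event 8 (EXEC): [IRQ1] PC=1: DEC 1 -> ACC=-2 [depth=1]
Event 9 (EXEC): [IRQ1] PC=2: IRET -> resume MAIN at PC=1 (depth now 0) [depth=0]
Event 10 (INT 1): INT 1 arrives: push (MAIN, PC=1), enter IRQ1 at PC=0 (depth now 1) [depth=1]
Event 11 (EXEC): [IRQ1] PC=0: DEC 2 -> ACC=-4 [depth=1]
Event 12 (EXEC): [IRQ1] PC=1: DEC 1 -> ACC=-5 [depth=1]
Event 13 (EXEC): [IRQ1] PC=2: IRET -> resume MAIN at PC=1 (depth now 0) [depth=0]
Event 14 (EXEC): [MAIN] PC=1: INC 5 -> ACC=0 [depth=0]
Event 15 (EXEC): [MAIN] PC=2: INC 5 -> ACC=5 [depth=0]
Event 16 (INT 1): INT 1 arrives: push (MAIN, PC=3), enter IRQ1 at PC=0 (depth now 1) [depth=1]
Event 17 (INT 1): INT 1 arrives: push (IRQ1, PC=0), enter IRQ1 at PC=0 (depth now 2) [depth=2]
Event 18 (EXEC): [IRQ1] PC=0: DEC 2 -> ACC=3 [depth=2]
Event 19 (EXEC): [IRQ1] PC=1: DEC 1 -> ACC=2 [depth=2]
Event 20 (EXEC): [IRQ1] PC=2: IRET -> resume IRQ1 at PC=0 (depth now 1) [depth=1]
Event 21 (INT 1): INT 1 arrives: push (IRQ1, PC=0), enter IRQ1 at PC=0 (depth now 2) [depth=2]
Event 22 (EXEC): [IRQ1] PC=0: DEC 2 -> ACC=0 [depth=2]
Event 23 (EXEC): [IRQ1] PC=1: DEC 1 -> ACC=-1 [depth=2]
Event 24 (EXEC): [IRQ1] PC=2: IRET -> resume IRQ1 at PC=0 (depth now 1) [depth=1]
Event 25 (EXEC): [IRQ1] PC=0: DEC 2 -> ACC=-3 [depth=1]
Event 26 (EXEC): [IRQ1] PC=1: DEC 1 -> ACC=-4 [depth=1]
Event 27 (EXEC): [IRQ1] PC=2: IRET -> resume MAIN at PC=3 (depth now 0) [depth=0]
Event 28 (EXEC): [MAIN] PC=3: INC 3 -> ACC=-1 [depth=0]
Event 29 (EXEC): [MAIN] PC=4: DEC 4 -> ACC=-5 [depth=0]
Event 30 (EXEC): [MAIN] PC=5: NOP [depth=0]
Event 31 (EXEC): [MAIN] PC=6: INC 4 -> ACC=-1 [depth=0]
Event 32 (EXEC): [MAIN] PC=7: HALT [depth=0]
Max depth observed: 2

Answer: 2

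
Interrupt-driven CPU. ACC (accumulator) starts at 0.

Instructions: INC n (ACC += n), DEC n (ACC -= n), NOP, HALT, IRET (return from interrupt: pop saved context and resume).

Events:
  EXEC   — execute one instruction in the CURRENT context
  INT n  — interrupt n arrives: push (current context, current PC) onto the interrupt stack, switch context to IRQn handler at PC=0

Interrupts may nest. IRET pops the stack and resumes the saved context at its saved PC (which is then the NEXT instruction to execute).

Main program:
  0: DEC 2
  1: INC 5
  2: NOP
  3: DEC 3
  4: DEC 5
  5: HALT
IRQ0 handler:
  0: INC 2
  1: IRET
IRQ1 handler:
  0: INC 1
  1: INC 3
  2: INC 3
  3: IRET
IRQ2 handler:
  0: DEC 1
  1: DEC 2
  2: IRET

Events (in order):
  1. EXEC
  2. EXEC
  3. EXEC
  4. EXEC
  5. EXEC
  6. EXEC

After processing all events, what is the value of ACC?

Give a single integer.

Event 1 (EXEC): [MAIN] PC=0: DEC 2 -> ACC=-2
Event 2 (EXEC): [MAIN] PC=1: INC 5 -> ACC=3
Event 3 (EXEC): [MAIN] PC=2: NOP
Event 4 (EXEC): [MAIN] PC=3: DEC 3 -> ACC=0
Event 5 (EXEC): [MAIN] PC=4: DEC 5 -> ACC=-5
Event 6 (EXEC): [MAIN] PC=5: HALT

Answer: -5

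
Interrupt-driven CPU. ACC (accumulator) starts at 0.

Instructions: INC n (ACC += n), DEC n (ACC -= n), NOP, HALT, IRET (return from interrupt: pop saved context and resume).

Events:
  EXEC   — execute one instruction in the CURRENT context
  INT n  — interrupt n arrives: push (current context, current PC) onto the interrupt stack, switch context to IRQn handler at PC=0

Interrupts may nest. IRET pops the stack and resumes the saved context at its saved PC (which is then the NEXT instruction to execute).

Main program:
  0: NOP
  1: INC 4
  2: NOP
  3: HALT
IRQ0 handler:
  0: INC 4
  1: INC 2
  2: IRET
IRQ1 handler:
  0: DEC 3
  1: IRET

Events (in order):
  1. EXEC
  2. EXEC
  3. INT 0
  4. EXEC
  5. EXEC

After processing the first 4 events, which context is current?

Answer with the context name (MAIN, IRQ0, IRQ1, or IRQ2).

Answer: IRQ0

Derivation:
Event 1 (EXEC): [MAIN] PC=0: NOP
Event 2 (EXEC): [MAIN] PC=1: INC 4 -> ACC=4
Event 3 (INT 0): INT 0 arrives: push (MAIN, PC=2), enter IRQ0 at PC=0 (depth now 1)
Event 4 (EXEC): [IRQ0] PC=0: INC 4 -> ACC=8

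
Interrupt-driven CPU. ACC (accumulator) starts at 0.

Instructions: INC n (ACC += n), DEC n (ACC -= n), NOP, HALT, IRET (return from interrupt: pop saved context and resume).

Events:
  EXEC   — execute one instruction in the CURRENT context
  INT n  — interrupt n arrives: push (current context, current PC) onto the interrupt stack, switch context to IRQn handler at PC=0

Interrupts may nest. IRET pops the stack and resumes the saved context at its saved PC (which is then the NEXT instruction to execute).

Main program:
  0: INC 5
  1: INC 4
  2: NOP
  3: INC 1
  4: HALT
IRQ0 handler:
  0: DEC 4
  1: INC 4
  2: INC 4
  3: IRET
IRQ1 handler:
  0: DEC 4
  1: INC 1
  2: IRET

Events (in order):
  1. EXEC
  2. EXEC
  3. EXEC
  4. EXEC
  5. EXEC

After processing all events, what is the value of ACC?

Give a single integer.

Event 1 (EXEC): [MAIN] PC=0: INC 5 -> ACC=5
Event 2 (EXEC): [MAIN] PC=1: INC 4 -> ACC=9
Event 3 (EXEC): [MAIN] PC=2: NOP
Event 4 (EXEC): [MAIN] PC=3: INC 1 -> ACC=10
Event 5 (EXEC): [MAIN] PC=4: HALT

Answer: 10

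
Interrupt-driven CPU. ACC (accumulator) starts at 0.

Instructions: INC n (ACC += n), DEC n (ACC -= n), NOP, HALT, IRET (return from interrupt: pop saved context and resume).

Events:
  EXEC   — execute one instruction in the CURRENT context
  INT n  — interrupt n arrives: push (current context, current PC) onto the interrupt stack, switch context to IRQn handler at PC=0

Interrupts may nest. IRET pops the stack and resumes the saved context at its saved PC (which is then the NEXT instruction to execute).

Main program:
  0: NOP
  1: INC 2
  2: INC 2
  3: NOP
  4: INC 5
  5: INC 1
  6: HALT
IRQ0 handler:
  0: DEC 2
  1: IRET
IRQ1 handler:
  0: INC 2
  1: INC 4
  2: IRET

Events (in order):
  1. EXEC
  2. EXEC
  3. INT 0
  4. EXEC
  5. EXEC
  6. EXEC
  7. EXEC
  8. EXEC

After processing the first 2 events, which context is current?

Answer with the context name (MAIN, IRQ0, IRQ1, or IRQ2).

Event 1 (EXEC): [MAIN] PC=0: NOP
Event 2 (EXEC): [MAIN] PC=1: INC 2 -> ACC=2

Answer: MAIN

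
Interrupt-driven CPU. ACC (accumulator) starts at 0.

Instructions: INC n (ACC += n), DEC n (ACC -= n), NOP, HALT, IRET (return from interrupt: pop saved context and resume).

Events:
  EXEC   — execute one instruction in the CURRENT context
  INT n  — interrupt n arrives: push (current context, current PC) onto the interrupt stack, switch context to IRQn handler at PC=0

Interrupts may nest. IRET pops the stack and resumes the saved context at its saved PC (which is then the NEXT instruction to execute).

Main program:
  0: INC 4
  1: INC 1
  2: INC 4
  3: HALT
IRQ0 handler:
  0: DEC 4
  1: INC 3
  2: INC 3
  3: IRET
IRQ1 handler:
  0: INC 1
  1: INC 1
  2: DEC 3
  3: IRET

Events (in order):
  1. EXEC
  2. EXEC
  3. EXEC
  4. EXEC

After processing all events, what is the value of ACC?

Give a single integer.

Event 1 (EXEC): [MAIN] PC=0: INC 4 -> ACC=4
Event 2 (EXEC): [MAIN] PC=1: INC 1 -> ACC=5
Event 3 (EXEC): [MAIN] PC=2: INC 4 -> ACC=9
Event 4 (EXEC): [MAIN] PC=3: HALT

Answer: 9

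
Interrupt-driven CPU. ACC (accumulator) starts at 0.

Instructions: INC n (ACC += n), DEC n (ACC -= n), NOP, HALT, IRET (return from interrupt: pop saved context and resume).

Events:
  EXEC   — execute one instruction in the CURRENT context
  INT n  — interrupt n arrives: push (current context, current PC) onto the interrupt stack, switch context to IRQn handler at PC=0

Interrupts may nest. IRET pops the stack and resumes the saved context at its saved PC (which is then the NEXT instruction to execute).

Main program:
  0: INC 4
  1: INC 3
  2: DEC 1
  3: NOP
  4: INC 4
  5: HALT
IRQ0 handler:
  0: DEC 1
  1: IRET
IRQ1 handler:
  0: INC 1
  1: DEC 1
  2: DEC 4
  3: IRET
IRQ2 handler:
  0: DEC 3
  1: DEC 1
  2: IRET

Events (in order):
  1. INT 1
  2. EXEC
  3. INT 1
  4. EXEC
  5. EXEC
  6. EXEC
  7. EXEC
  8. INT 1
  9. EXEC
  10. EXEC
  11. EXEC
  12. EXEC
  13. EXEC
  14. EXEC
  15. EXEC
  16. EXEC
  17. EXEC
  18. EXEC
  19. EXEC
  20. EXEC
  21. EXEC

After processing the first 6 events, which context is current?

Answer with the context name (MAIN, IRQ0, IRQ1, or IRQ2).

Event 1 (INT 1): INT 1 arrives: push (MAIN, PC=0), enter IRQ1 at PC=0 (depth now 1)
Event 2 (EXEC): [IRQ1] PC=0: INC 1 -> ACC=1
Event 3 (INT 1): INT 1 arrives: push (IRQ1, PC=1), enter IRQ1 at PC=0 (depth now 2)
Event 4 (EXEC): [IRQ1] PC=0: INC 1 -> ACC=2
Event 5 (EXEC): [IRQ1] PC=1: DEC 1 -> ACC=1
Event 6 (EXEC): [IRQ1] PC=2: DEC 4 -> ACC=-3

Answer: IRQ1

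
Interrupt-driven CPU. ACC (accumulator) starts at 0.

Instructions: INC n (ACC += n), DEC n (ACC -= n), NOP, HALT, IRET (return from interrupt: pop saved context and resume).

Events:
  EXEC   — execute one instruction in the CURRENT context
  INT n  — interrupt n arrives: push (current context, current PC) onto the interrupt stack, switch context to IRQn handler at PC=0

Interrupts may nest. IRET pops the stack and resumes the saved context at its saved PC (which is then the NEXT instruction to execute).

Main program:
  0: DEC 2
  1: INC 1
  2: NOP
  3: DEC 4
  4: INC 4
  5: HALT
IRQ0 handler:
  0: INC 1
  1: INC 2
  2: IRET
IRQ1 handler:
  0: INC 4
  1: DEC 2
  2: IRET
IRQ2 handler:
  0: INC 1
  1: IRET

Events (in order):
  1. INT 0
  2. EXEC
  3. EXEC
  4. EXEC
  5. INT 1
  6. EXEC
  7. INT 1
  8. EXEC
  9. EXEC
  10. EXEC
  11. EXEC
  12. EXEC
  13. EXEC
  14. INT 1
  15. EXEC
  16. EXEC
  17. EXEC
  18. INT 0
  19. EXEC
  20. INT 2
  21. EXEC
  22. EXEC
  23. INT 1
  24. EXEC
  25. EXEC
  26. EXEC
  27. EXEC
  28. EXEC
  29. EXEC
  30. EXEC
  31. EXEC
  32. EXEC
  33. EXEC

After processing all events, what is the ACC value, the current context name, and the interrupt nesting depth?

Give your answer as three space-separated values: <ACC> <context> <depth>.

Answer: 14 MAIN 0

Derivation:
Event 1 (INT 0): INT 0 arrives: push (MAIN, PC=0), enter IRQ0 at PC=0 (depth now 1)
Event 2 (EXEC): [IRQ0] PC=0: INC 1 -> ACC=1
Event 3 (EXEC): [IRQ0] PC=1: INC 2 -> ACC=3
Event 4 (EXEC): [IRQ0] PC=2: IRET -> resume MAIN at PC=0 (depth now 0)
Event 5 (INT 1): INT 1 arrives: push (MAIN, PC=0), enter IRQ1 at PC=0 (depth now 1)
Event 6 (EXEC): [IRQ1] PC=0: INC 4 -> ACC=7
Event 7 (INT 1): INT 1 arrives: push (IRQ1, PC=1), enter IRQ1 at PC=0 (depth now 2)
Event 8 (EXEC): [IRQ1] PC=0: INC 4 -> ACC=11
Event 9 (EXEC): [IRQ1] PC=1: DEC 2 -> ACC=9
Event 10 (EXEC): [IRQ1] PC=2: IRET -> resume IRQ1 at PC=1 (depth now 1)
Event 11 (EXEC): [IRQ1] PC=1: DEC 2 -> ACC=7
Event 12 (EXEC): [IRQ1] PC=2: IRET -> resume MAIN at PC=0 (depth now 0)
Event 13 (EXEC): [MAIN] PC=0: DEC 2 -> ACC=5
Event 14 (INT 1): INT 1 arrives: push (MAIN, PC=1), enter IRQ1 at PC=0 (depth now 1)
Event 15 (EXEC): [IRQ1] PC=0: INC 4 -> ACC=9
Event 16 (EXEC): [IRQ1] PC=1: DEC 2 -> ACC=7
Event 17 (EXEC): [IRQ1] PC=2: IRET -> resume MAIN at PC=1 (depth now 0)
Event 18 (INT 0): INT 0 arrives: push (MAIN, PC=1), enter IRQ0 at PC=0 (depth now 1)
Event 19 (EXEC): [IRQ0] PC=0: INC 1 -> ACC=8
Event 20 (INT 2): INT 2 arrives: push (IRQ0, PC=1), enter IRQ2 at PC=0 (depth now 2)
Event 21 (EXEC): [IRQ2] PC=0: INC 1 -> ACC=9
Event 22 (EXEC): [IRQ2] PC=1: IRET -> resume IRQ0 at PC=1 (depth now 1)
Event 23 (INT 1): INT 1 arrives: push (IRQ0, PC=1), enter IRQ1 at PC=0 (depth now 2)
Event 24 (EXEC): [IRQ1] PC=0: INC 4 -> ACC=13
Event 25 (EXEC): [IRQ1] PC=1: DEC 2 -> ACC=11
Event 26 (EXEC): [IRQ1] PC=2: IRET -> resume IRQ0 at PC=1 (depth now 1)
Event 27 (EXEC): [IRQ0] PC=1: INC 2 -> ACC=13
Event 28 (EXEC): [IRQ0] PC=2: IRET -> resume MAIN at PC=1 (depth now 0)
Event 29 (EXEC): [MAIN] PC=1: INC 1 -> ACC=14
Event 30 (EXEC): [MAIN] PC=2: NOP
Event 31 (EXEC): [MAIN] PC=3: DEC 4 -> ACC=10
Event 32 (EXEC): [MAIN] PC=4: INC 4 -> ACC=14
Event 33 (EXEC): [MAIN] PC=5: HALT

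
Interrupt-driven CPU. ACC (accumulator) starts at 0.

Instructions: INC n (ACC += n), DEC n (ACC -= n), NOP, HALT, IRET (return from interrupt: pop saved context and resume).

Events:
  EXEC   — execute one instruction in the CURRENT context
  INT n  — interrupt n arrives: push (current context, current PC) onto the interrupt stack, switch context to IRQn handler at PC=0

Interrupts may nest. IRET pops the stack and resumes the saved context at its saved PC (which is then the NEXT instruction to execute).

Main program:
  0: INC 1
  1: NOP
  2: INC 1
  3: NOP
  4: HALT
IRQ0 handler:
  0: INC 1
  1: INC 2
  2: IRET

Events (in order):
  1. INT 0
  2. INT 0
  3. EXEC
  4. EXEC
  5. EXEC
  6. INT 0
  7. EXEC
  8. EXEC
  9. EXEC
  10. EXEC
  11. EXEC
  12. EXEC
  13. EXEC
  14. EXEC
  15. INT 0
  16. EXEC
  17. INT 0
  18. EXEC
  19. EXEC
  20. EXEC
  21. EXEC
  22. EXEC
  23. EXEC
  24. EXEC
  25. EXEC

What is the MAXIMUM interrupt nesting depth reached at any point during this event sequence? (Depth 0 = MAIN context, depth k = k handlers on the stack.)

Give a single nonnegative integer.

Event 1 (INT 0): INT 0 arrives: push (MAIN, PC=0), enter IRQ0 at PC=0 (depth now 1) [depth=1]
Event 2 (INT 0): INT 0 arrives: push (IRQ0, PC=0), enter IRQ0 at PC=0 (depth now 2) [depth=2]
Event 3 (EXEC): [IRQ0] PC=0: INC 1 -> ACC=1 [depth=2]
Event 4 (EXEC): [IRQ0] PC=1: INC 2 -> ACC=3 [depth=2]
Event 5 (EXEC): [IRQ0] PC=2: IRET -> resume IRQ0 at PC=0 (depth now 1) [depth=1]
Event 6 (INT 0): INT 0 arrives: push (IRQ0, PC=0), enter IRQ0 at PC=0 (depth now 2) [depth=2]
Event 7 (EXEC): [IRQ0] PC=0: INC 1 -> ACC=4 [depth=2]
Event 8 (EXEC): [IRQ0] PC=1: INC 2 -> ACC=6 [depth=2]
Event 9 (EXEC): [IRQ0] PC=2: IRET -> resume IRQ0 at PC=0 (depth now 1) [depth=1]
Event 10 (EXEC): [IRQ0] PC=0: INC 1 -> ACC=7 [depth=1]
Event 11 (EXEC): [IRQ0] PC=1: INC 2 -> ACC=9 [depth=1]
Event 12 (EXEC): [IRQ0] PC=2: IRET -> resume MAIN at PC=0 (depth now 0) [depth=0]
Event 13 (EXEC): [MAIN] PC=0: INC 1 -> ACC=10 [depth=0]
Event 14 (EXEC): [MAIN] PC=1: NOP [depth=0]
Event 15 (INT 0): INT 0 arrives: push (MAIN, PC=2), enter IRQ0 at PC=0 (depth now 1) [depth=1]
Event 16 (EXEC): [IRQ0] PC=0: INC 1 -> ACC=11 [depth=1]
Event 17 (INT 0): INT 0 arrives: push (IRQ0, PC=1), enter IRQ0 at PC=0 (depth now 2) [depth=2]
Event 18 (EXEC): [IRQ0] PC=0: INC 1 -> ACC=12 [depth=2]
Event 19 (EXEC): [IRQ0] PC=1: INC 2 -> ACC=14 [depth=2]
Event 20 (EXEC): [IRQ0] PC=2: IRET -> resume IRQ0 at PC=1 (depth now 1) [depth=1]
Event 21 (EXEC): [IRQ0] PC=1: INC 2 -> ACC=16 [depth=1]
Event 22 (EXEC): [IRQ0] PC=2: IRET -> resume MAIN at PC=2 (depth now 0) [depth=0]
Event 23 (EXEC): [MAIN] PC=2: INC 1 -> ACC=17 [depth=0]
Event 24 (EXEC): [MAIN] PC=3: NOP [depth=0]
Event 25 (EXEC): [MAIN] PC=4: HALT [depth=0]
Max depth observed: 2

Answer: 2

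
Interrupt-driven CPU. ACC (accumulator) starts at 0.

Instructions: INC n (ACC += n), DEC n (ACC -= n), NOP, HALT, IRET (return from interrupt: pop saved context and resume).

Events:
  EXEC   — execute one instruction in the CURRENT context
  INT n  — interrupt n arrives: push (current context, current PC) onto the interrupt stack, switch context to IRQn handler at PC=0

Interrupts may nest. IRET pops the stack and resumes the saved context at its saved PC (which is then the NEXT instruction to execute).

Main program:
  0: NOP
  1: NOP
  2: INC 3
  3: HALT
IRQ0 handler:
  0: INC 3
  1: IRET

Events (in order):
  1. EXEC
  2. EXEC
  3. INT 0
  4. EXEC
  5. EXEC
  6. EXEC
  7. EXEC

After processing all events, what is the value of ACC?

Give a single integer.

Event 1 (EXEC): [MAIN] PC=0: NOP
Event 2 (EXEC): [MAIN] PC=1: NOP
Event 3 (INT 0): INT 0 arrives: push (MAIN, PC=2), enter IRQ0 at PC=0 (depth now 1)
Event 4 (EXEC): [IRQ0] PC=0: INC 3 -> ACC=3
Event 5 (EXEC): [IRQ0] PC=1: IRET -> resume MAIN at PC=2 (depth now 0)
Event 6 (EXEC): [MAIN] PC=2: INC 3 -> ACC=6
Event 7 (EXEC): [MAIN] PC=3: HALT

Answer: 6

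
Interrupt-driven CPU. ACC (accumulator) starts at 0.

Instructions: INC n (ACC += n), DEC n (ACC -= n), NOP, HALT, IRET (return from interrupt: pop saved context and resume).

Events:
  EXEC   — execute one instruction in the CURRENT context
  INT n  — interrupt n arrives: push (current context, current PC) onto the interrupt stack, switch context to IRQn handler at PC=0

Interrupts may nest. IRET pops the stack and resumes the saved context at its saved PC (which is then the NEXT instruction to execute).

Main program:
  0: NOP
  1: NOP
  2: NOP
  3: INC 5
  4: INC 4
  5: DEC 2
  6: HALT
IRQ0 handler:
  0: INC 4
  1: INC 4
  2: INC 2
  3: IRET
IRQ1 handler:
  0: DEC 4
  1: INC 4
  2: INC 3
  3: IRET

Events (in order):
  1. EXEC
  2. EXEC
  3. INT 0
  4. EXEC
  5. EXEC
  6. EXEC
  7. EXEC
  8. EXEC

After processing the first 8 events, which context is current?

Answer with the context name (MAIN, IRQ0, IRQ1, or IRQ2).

Event 1 (EXEC): [MAIN] PC=0: NOP
Event 2 (EXEC): [MAIN] PC=1: NOP
Event 3 (INT 0): INT 0 arrives: push (MAIN, PC=2), enter IRQ0 at PC=0 (depth now 1)
Event 4 (EXEC): [IRQ0] PC=0: INC 4 -> ACC=4
Event 5 (EXEC): [IRQ0] PC=1: INC 4 -> ACC=8
Event 6 (EXEC): [IRQ0] PC=2: INC 2 -> ACC=10
Event 7 (EXEC): [IRQ0] PC=3: IRET -> resume MAIN at PC=2 (depth now 0)
Event 8 (EXEC): [MAIN] PC=2: NOP

Answer: MAIN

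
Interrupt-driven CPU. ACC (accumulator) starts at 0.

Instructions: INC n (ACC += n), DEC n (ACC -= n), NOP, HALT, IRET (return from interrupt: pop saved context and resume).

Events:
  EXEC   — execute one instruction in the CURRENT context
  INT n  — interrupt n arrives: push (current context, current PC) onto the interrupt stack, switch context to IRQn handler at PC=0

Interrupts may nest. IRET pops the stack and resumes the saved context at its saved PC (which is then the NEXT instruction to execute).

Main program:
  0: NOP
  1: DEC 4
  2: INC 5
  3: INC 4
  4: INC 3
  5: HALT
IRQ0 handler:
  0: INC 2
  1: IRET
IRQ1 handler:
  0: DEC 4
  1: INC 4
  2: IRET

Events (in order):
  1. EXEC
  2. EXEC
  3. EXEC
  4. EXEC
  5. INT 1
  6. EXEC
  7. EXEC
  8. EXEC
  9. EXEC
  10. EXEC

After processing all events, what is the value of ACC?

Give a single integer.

Answer: 8

Derivation:
Event 1 (EXEC): [MAIN] PC=0: NOP
Event 2 (EXEC): [MAIN] PC=1: DEC 4 -> ACC=-4
Event 3 (EXEC): [MAIN] PC=2: INC 5 -> ACC=1
Event 4 (EXEC): [MAIN] PC=3: INC 4 -> ACC=5
Event 5 (INT 1): INT 1 arrives: push (MAIN, PC=4), enter IRQ1 at PC=0 (depth now 1)
Event 6 (EXEC): [IRQ1] PC=0: DEC 4 -> ACC=1
Event 7 (EXEC): [IRQ1] PC=1: INC 4 -> ACC=5
Event 8 (EXEC): [IRQ1] PC=2: IRET -> resume MAIN at PC=4 (depth now 0)
Event 9 (EXEC): [MAIN] PC=4: INC 3 -> ACC=8
Event 10 (EXEC): [MAIN] PC=5: HALT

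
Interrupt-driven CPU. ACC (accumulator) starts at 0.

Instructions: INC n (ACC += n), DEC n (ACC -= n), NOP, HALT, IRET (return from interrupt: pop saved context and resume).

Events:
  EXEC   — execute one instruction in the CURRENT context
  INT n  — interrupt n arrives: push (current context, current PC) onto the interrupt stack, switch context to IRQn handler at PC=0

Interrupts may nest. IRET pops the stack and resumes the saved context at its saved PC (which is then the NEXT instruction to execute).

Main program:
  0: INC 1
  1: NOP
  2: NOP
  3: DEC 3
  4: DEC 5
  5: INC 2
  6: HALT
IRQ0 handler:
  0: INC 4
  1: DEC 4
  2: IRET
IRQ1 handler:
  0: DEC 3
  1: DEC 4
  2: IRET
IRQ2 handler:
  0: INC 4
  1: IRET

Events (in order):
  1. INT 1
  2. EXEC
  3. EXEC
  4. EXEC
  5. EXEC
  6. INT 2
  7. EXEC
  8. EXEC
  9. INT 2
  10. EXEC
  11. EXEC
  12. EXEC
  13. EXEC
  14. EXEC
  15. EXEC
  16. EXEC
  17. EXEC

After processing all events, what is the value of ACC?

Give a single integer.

Answer: -4

Derivation:
Event 1 (INT 1): INT 1 arrives: push (MAIN, PC=0), enter IRQ1 at PC=0 (depth now 1)
Event 2 (EXEC): [IRQ1] PC=0: DEC 3 -> ACC=-3
Event 3 (EXEC): [IRQ1] PC=1: DEC 4 -> ACC=-7
Event 4 (EXEC): [IRQ1] PC=2: IRET -> resume MAIN at PC=0 (depth now 0)
Event 5 (EXEC): [MAIN] PC=0: INC 1 -> ACC=-6
Event 6 (INT 2): INT 2 arrives: push (MAIN, PC=1), enter IRQ2 at PC=0 (depth now 1)
Event 7 (EXEC): [IRQ2] PC=0: INC 4 -> ACC=-2
Event 8 (EXEC): [IRQ2] PC=1: IRET -> resume MAIN at PC=1 (depth now 0)
Event 9 (INT 2): INT 2 arrives: push (MAIN, PC=1), enter IRQ2 at PC=0 (depth now 1)
Event 10 (EXEC): [IRQ2] PC=0: INC 4 -> ACC=2
Event 11 (EXEC): [IRQ2] PC=1: IRET -> resume MAIN at PC=1 (depth now 0)
Event 12 (EXEC): [MAIN] PC=1: NOP
Event 13 (EXEC): [MAIN] PC=2: NOP
Event 14 (EXEC): [MAIN] PC=3: DEC 3 -> ACC=-1
Event 15 (EXEC): [MAIN] PC=4: DEC 5 -> ACC=-6
Event 16 (EXEC): [MAIN] PC=5: INC 2 -> ACC=-4
Event 17 (EXEC): [MAIN] PC=6: HALT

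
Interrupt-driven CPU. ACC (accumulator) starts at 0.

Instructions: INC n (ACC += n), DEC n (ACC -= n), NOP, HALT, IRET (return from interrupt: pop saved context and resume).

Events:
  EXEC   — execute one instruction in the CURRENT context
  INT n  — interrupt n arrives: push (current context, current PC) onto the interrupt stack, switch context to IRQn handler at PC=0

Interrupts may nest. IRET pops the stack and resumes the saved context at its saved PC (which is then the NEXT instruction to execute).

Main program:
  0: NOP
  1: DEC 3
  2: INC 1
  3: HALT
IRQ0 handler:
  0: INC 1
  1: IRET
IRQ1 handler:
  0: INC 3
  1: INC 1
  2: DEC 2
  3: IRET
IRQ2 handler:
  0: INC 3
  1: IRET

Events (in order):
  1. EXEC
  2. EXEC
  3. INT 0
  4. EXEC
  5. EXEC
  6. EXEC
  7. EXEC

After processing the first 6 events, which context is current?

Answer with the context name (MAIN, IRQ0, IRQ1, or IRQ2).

Event 1 (EXEC): [MAIN] PC=0: NOP
Event 2 (EXEC): [MAIN] PC=1: DEC 3 -> ACC=-3
Event 3 (INT 0): INT 0 arrives: push (MAIN, PC=2), enter IRQ0 at PC=0 (depth now 1)
Event 4 (EXEC): [IRQ0] PC=0: INC 1 -> ACC=-2
Event 5 (EXEC): [IRQ0] PC=1: IRET -> resume MAIN at PC=2 (depth now 0)
Event 6 (EXEC): [MAIN] PC=2: INC 1 -> ACC=-1

Answer: MAIN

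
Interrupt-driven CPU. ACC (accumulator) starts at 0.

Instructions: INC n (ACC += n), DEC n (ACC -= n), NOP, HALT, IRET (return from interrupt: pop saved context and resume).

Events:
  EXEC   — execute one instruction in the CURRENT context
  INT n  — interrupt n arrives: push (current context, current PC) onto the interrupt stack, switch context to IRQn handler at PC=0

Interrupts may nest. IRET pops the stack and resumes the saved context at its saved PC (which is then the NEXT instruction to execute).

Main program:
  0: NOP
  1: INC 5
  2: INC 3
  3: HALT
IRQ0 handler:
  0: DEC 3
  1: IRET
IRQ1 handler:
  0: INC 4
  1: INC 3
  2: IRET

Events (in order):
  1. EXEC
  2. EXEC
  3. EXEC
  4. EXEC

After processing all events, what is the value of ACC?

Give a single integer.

Answer: 8

Derivation:
Event 1 (EXEC): [MAIN] PC=0: NOP
Event 2 (EXEC): [MAIN] PC=1: INC 5 -> ACC=5
Event 3 (EXEC): [MAIN] PC=2: INC 3 -> ACC=8
Event 4 (EXEC): [MAIN] PC=3: HALT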